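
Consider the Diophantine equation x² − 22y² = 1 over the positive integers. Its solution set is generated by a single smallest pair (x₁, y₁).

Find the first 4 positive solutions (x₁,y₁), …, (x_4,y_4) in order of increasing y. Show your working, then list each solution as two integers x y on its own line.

√22 = [4; 1,2,4,2,1,8, …], period ℓ=6 (even) → k=5
step 0: (4, 1)  from 4·(1,0) + (0,1)
step 1: (5, 1)  from 1·(4,1) + (1,0)
…
step 4: (136, 29)  from 2·(61,13) + (14,3)
step 5: (197, 42)  from 1·(136,29) + (61,13)
→ (197, 42).  Check: 197²=38809, 22·42²=38808, difference 1.
k=2:  x_2 = 197·197+22·42·42 = 77617,  y_2 = 197·42+42·197 = 16548
k=3:  x_3 = 197·77617+22·42·16548 = 30580901,  y_3 = 197·16548+42·77617 = 6519870
k=4:  x_4 = 197·30580901+22·42·6519870 = 12048797377,  y_4 = 197·6519870+42·30580901 = 2568812232

197 42
77617 16548
30580901 6519870
12048797377 2568812232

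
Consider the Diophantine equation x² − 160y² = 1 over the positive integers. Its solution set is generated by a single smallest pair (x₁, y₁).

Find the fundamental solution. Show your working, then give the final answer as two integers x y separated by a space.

721 57

[12; 1,1,1,5,1,1,1,24] for √160; ℓ=8 ⇒ convergent index 7
k=0  a_k=12  p_k/q_k = 12/1
…
k=2  a_k=1  p_k/q_k = 25/2
k=3  a_k=1  p_k/q_k = 38/3
k=4  a_k=5  p_k/q_k = 215/17
k=5  a_k=1  p_k/q_k = 253/20
k=6  a_k=1  p_k/q_k = 468/37
k=7  a_k=1  p_k/q_k = 721/57
fundamental: x₁=721, y₁=57  (since 519841 − 160·3249 = 1)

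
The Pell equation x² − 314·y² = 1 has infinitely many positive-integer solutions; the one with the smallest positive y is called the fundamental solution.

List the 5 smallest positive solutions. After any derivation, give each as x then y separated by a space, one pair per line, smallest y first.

[17; 1,2,1,1,2,1,34] for √314; ℓ=7 ⇒ convergent index 13
i=0: a=17 ⇒ p=17, q=1
…
i=2: a=2 ⇒ p=53, q=3
…
i=5: a=2 ⇒ p=319, q=18
…
i=7: a=34 ⇒ p=15381, q=868
…
i=9: a=2 ⇒ p=47029, q=2654
…
i=11: a=1 ⇒ p=109882, q=6201
i=12: a=2 ⇒ p=282617, q=15949
i=13: a=1 ⇒ p=392499, q=22150
fundamental: x₁=392499, y₁=22150  (since 154055465001 − 314·490622500 = 1)
k=2:  x_2 = 392499·392499+314·22150·22150 = 308110930001,  y_2 = 392499·22150+22150·392499 = 17387705700
k=3:  x_3 = 392499·308110930001+314·22150·17387705700 = 241866463828532499,  y_3 = 392499·17387705700+22150·308110930001 = 13649314199066450
k=4:  x_4 = 392499·241866463828532499+314·22150·13649314199066450 = 189864690372162243720001,  y_4 = 392499·13649314199066450+22150·241866463828532499 = 10714684347621377411400
k=5:  x_5 = 392499·189864690372162243720001+314·22150·10714684347621377411400 = 149043402212524750531884812499,  y_5 = 392499·10714684347621377411400+22150·189864690372162243720001 = 8411005783500436710995110750

392499 22150
308110930001 17387705700
241866463828532499 13649314199066450
189864690372162243720001 10714684347621377411400
149043402212524750531884812499 8411005783500436710995110750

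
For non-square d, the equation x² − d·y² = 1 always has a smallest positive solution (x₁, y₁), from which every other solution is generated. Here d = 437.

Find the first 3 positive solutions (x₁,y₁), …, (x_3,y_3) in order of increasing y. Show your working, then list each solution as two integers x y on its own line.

√437 → a₀=20, period (1,9,2,9,1,40); ℓ=6 even so k=5
i=0: a=20 ⇒ p=20, q=1
i=1: a=1 ⇒ p=21, q=1
i=2: a=9 ⇒ p=209, q=10
i=3: a=2 ⇒ p=439, q=21
i=4: a=9 ⇒ p=4160, q=199
i=5: a=1 ⇒ p=4599, q=220
→ (4599, 220).  Check: 4599²=21150801, 437·220²=21150800, difference 1.
(4599+220√437)^2 = 42301601 + 2023560√437
(4599+220√437)^3 = 389090121399 + 18612704660√437

4599 220
42301601 2023560
389090121399 18612704660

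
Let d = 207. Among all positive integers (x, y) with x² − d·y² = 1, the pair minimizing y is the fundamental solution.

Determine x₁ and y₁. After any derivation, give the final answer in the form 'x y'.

1151 80

d=207: √d = [14; 2,1,1,2,1,1,2,28] (ℓ=8, even), read p_7/q_7
k=0  a_k=14  p_k/q_k = 14/1
k=1  a_k=2  p_k/q_k = 29/2
…
k=3  a_k=1  p_k/q_k = 72/5
k=4  a_k=2  p_k/q_k = 187/13
k=5  a_k=1  p_k/q_k = 259/18
k=6  a_k=1  p_k/q_k = 446/31
k=7  a_k=2  p_k/q_k = 1151/80
(x₁, y₁) = (1151, 80);  1151² − 207·80² = 1 ✓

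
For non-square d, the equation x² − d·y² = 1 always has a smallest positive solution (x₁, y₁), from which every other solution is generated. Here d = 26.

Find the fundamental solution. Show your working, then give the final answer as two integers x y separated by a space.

√26 → a₀=5, period (10); ℓ=1 odd so k=1
step 0: (5, 1)  from 5·(1,0) + (0,1)
step 1: (51, 10)  from 10·(5,1) + (1,0)
fundamental: x₁=51, y₁=10  (since 2601 − 26·100 = 1)

51 10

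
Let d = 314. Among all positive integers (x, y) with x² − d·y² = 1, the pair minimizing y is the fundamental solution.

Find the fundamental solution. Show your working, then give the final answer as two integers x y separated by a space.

√314 = [17; 1,2,1,1,2,1,34, …], period ℓ=7 (odd) → k=13
a_0=17:  p_0=17·1+0=17,  q_0=17·0+1=1
a_1=1:  p_1=1·17+1=18,  q_1=1·1+0=1
a_2=2:  p_2=2·18+17=53,  q_2=2·1+1=3
a_3=1:  p_3=1·53+18=71,  q_3=1·3+1=4
…
a_5=2:  p_5=2·124+71=319,  q_5=2·7+4=18
…
a_7=34:  p_7=34·443+319=15381,  q_7=34·25+18=868
a_8=1:  p_8=1·15381+443=15824,  q_8=1·868+25=893
a_9=2:  p_9=2·15824+15381=47029,  q_9=2·893+868=2654
…
a_11=1:  p_11=1·62853+47029=109882,  q_11=1·3547+2654=6201
a_12=2:  p_12=2·109882+62853=282617,  q_12=2·6201+3547=15949
a_13=1:  p_13=1·282617+109882=392499,  q_13=1·15949+6201=22150
fundamental: x₁=392499, y₁=22150  (since 154055465001 − 314·490622500 = 1)

392499 22150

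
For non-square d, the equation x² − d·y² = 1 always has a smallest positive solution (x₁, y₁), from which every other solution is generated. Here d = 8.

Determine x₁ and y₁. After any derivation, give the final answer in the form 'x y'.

3 1

√8 → a₀=2, period (1,4); ℓ=2 even so k=1
step 0: (2, 1)  from 2·(1,0) + (0,1)
step 1: (3, 1)  from 1·(2,1) + (1,0)
→ (3, 1).  Check: 3²=9, 8·1²=8, difference 1.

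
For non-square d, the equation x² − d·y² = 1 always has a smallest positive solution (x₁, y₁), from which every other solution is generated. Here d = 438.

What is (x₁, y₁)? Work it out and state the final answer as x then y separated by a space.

293 14

d=438: √d = [20; 1,12,1,40] (ℓ=4, even), read p_3/q_3
k=0  a_k=20  p_k/q_k = 20/1
…
k=2  a_k=12  p_k/q_k = 272/13
k=3  a_k=1  p_k/q_k = 293/14
→ (293, 14).  Check: 293²=85849, 438·14²=85848, difference 1.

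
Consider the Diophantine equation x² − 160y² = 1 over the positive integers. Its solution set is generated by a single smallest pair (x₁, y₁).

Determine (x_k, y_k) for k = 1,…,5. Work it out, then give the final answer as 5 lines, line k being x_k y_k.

d=160: √d = [12; 1,1,1,5,1,1,1,24] (ℓ=8, even), read p_7/q_7
step 0: (12, 1)  from 12·(1,0) + (0,1)
step 1: (13, 1)  from 1·(12,1) + (1,0)
step 2: (25, 2)  from 1·(13,1) + (12,1)
step 3: (38, 3)  from 1·(25,2) + (13,1)
…
step 6: (468, 37)  from 1·(253,20) + (215,17)
step 7: (721, 57)  from 1·(468,37) + (253,20)
fundamental: x₁=721, y₁=57  (since 519841 − 160·3249 = 1)
(x_2, y_2) = (721·721 + 160·57·57, 721·57 + 57·721) = (1039681, 82194)
(x_3, y_3) = (721·1039681 + 160·57·82194, 721·82194 + 57·1039681) = (1499219281, 118523691)
(x_4, y_4) = (721·1499219281 + 160·57·118523691, 721·118523691 + 57·1499219281) = (2161873163521, 170911080228)
(x_5, y_5) = (721·2161873163521 + 160·57·170911080228, 721·170911080228 + 57·2161873163521) = (3117419602578001, 246453659165085)

721 57
1039681 82194
1499219281 118523691
2161873163521 170911080228
3117419602578001 246453659165085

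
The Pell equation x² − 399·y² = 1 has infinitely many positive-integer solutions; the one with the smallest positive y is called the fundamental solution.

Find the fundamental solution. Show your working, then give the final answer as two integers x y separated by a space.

20 1

√399 → a₀=19, period (1,38); ℓ=2 even so k=1
k=0  a_k=19  p_k/q_k = 19/1
k=1  a_k=1  p_k/q_k = 20/1
fundamental: x₁=20, y₁=1  (since 400 − 399·1 = 1)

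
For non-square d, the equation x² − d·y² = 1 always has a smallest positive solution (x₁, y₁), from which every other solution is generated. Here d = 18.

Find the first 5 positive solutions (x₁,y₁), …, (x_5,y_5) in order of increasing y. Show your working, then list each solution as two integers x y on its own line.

17 4
577 136
19601 4620
665857 156944
22619537 5331476

d=18: √d = [4; 4,8] (ℓ=2, even), read p_1/q_1
a_0=4:  p_0=4·1+0=4,  q_0=4·0+1=1
a_1=4:  p_1=4·4+1=17,  q_1=4·1+0=4
fundamental: x₁=17, y₁=4  (since 289 − 18·16 = 1)
(17+4√18)^2 = 577 + 136√18
(17+4√18)^3 = 19601 + 4620√18
(17+4√18)^4 = 665857 + 156944√18
(17+4√18)^5 = 22619537 + 5331476√18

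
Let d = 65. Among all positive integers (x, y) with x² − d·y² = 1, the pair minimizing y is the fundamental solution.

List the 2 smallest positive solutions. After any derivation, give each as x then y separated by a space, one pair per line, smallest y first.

√65 = [8; 16, …], period ℓ=1 (odd) → k=1
i=0: a=8 ⇒ p=8, q=1
i=1: a=16 ⇒ p=129, q=16
→ (129, 16).  Check: 129²=16641, 65·16²=16640, difference 1.
k=2:  x_2 = 129·129+65·16·16 = 33281,  y_2 = 129·16+16·129 = 4128

129 16
33281 4128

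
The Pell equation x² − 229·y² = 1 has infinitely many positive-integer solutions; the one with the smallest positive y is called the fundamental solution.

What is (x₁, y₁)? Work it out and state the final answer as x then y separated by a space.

√229 → a₀=15, period (7,1,1,7,30); ℓ=5 odd so k=9
a_0=15:  p_0=15·1+0=15,  q_0=15·0+1=1
a_1=7:  p_1=7·15+1=106,  q_1=7·1+0=7
a_2=1:  p_2=1·106+15=121,  q_2=1·7+1=8
…
a_4=7:  p_4=7·227+121=1710,  q_4=7·15+8=113
a_5=30:  p_5=30·1710+227=51527,  q_5=30·113+15=3405
a_6=7:  p_6=7·51527+1710=362399,  q_6=7·3405+113=23948
a_7=1:  p_7=1·362399+51527=413926,  q_7=1·23948+3405=27353
a_8=1:  p_8=1·413926+362399=776325,  q_8=1·27353+23948=51301
a_9=7:  p_9=7·776325+413926=5848201,  q_9=7·51301+27353=386460
(x₁, y₁) = (5848201, 386460);  5848201² − 229·386460² = 1 ✓

5848201 386460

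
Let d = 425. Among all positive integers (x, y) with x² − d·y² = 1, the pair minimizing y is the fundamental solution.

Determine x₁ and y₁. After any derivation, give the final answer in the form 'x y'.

√425 → a₀=20, period (1,1,1,1,1,1,40); ℓ=7 odd so k=13
k=0  a_k=20  p_k/q_k = 20/1
k=1  a_k=1  p_k/q_k = 21/1
k=2  a_k=1  p_k/q_k = 41/2
k=3  a_k=1  p_k/q_k = 62/3
…
k=7  a_k=40  p_k/q_k = 10885/528
k=8  a_k=1  p_k/q_k = 11153/541
…
k=12  a_k=1  p_k/q_k = 88420/4289
k=13  a_k=1  p_k/q_k = 143649/6968
fundamental: x₁=143649, y₁=6968  (since 20635035201 − 425·48553024 = 1)

143649 6968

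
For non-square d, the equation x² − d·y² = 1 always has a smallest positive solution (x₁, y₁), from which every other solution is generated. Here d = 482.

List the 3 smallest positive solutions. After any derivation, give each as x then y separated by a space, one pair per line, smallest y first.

√482 = [21; 1,20,1,42, …], period ℓ=4 (even) → k=3
i=0: a=21 ⇒ p=21, q=1
i=1: a=1 ⇒ p=22, q=1
i=2: a=20 ⇒ p=461, q=21
i=3: a=1 ⇒ p=483, q=22
(x₁, y₁) = (483, 22);  483² − 482·22² = 1 ✓
(x_2, y_2) = (483·483 + 482·22·22, 483·22 + 22·483) = (466577, 21252)
(x_3, y_3) = (483·466577 + 482·22·21252, 483·21252 + 22·466577) = (450712899, 20529410)

483 22
466577 21252
450712899 20529410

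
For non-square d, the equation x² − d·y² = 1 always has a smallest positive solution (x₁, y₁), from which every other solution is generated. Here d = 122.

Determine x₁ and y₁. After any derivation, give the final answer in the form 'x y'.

√122 → a₀=11, period (22); ℓ=1 odd so k=1
i=0: a=11 ⇒ p=11, q=1
i=1: a=22 ⇒ p=243, q=22
fundamental: x₁=243, y₁=22  (since 59049 − 122·484 = 1)

243 22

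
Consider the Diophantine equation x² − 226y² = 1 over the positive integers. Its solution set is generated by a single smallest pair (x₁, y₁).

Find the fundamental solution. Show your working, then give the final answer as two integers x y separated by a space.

√226 → a₀=15, period (30); ℓ=1 odd so k=1
i=0: a=15 ⇒ p=15, q=1
i=1: a=30 ⇒ p=451, q=30
→ (451, 30).  Check: 451²=203401, 226·30²=203400, difference 1.

451 30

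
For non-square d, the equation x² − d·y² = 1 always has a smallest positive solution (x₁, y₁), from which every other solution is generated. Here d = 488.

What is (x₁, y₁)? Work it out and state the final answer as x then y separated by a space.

243 11

d=488: √d = [22; 11,44] (ℓ=2, even), read p_1/q_1
step 0: (22, 1)  from 22·(1,0) + (0,1)
step 1: (243, 11)  from 11·(22,1) + (1,0)
→ (243, 11).  Check: 243²=59049, 488·11²=59048, difference 1.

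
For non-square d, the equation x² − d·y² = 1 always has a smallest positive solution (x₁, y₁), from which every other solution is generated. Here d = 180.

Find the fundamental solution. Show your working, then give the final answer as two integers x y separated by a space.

161 12

[13; 2,2,2,26] for √180; ℓ=4 ⇒ convergent index 3
step 0: (13, 1)  from 13·(1,0) + (0,1)
…
step 2: (67, 5)  from 2·(27,2) + (13,1)
step 3: (161, 12)  from 2·(67,5) + (27,2)
→ (161, 12).  Check: 161²=25921, 180·12²=25920, difference 1.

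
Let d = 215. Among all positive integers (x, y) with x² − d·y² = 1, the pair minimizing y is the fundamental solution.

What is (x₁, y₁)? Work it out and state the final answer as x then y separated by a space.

44 3

[14; 1,1,1,28] for √215; ℓ=4 ⇒ convergent index 3
k=0  a_k=14  p_k/q_k = 14/1
k=1  a_k=1  p_k/q_k = 15/1
k=2  a_k=1  p_k/q_k = 29/2
k=3  a_k=1  p_k/q_k = 44/3
fundamental: x₁=44, y₁=3  (since 1936 − 215·9 = 1)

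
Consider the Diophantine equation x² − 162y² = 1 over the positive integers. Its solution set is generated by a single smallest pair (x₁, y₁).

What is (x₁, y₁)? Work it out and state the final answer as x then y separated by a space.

√162 → a₀=12, period (1,2,1,2,12,2,1,2,1,24); ℓ=10 even so k=9
k=0  a_k=12  p_k/q_k = 12/1
k=1  a_k=1  p_k/q_k = 13/1
…
k=3  a_k=1  p_k/q_k = 51/4
…
k=5  a_k=12  p_k/q_k = 1731/136
k=6  a_k=2  p_k/q_k = 3602/283
k=7  a_k=1  p_k/q_k = 5333/419
k=8  a_k=2  p_k/q_k = 14268/1121
k=9  a_k=1  p_k/q_k = 19601/1540
(x₁, y₁) = (19601, 1540);  19601² − 162·1540² = 1 ✓

19601 1540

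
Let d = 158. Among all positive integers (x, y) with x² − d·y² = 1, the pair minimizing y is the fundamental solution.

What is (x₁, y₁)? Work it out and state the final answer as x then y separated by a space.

[12; 1,1,3,12,3,1,1,24] for √158; ℓ=8 ⇒ convergent index 7
a_0=12:  p_0=12·1+0=12,  q_0=12·0+1=1
…
a_2=1:  p_2=1·13+12=25,  q_2=1·1+1=2
a_3=3:  p_3=3·25+13=88,  q_3=3·2+1=7
…
a_5=3:  p_5=3·1081+88=3331,  q_5=3·86+7=265
a_6=1:  p_6=1·3331+1081=4412,  q_6=1·265+86=351
a_7=1:  p_7=1·4412+3331=7743,  q_7=1·351+265=616
(x₁, y₁) = (7743, 616);  7743² − 158·616² = 1 ✓

7743 616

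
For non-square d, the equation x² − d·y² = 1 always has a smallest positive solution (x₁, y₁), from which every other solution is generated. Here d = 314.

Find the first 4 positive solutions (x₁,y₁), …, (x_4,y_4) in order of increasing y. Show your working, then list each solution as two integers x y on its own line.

√314 → a₀=17, period (1,2,1,1,2,1,34); ℓ=7 odd so k=13
i=0: a=17 ⇒ p=17, q=1
…
i=3: a=1 ⇒ p=71, q=4
…
i=5: a=2 ⇒ p=319, q=18
i=6: a=1 ⇒ p=443, q=25
…
i=8: a=1 ⇒ p=15824, q=893
i=9: a=2 ⇒ p=47029, q=2654
…
i=12: a=2 ⇒ p=282617, q=15949
i=13: a=1 ⇒ p=392499, q=22150
fundamental: x₁=392499, y₁=22150  (since 154055465001 − 314·490622500 = 1)
(x_2, y_2) = (392499·392499 + 314·22150·22150, 392499·22150 + 22150·392499) = (308110930001, 17387705700)
(x_3, y_3) = (392499·308110930001 + 314·22150·17387705700, 392499·17387705700 + 22150·308110930001) = (241866463828532499, 13649314199066450)
(x_4, y_4) = (392499·241866463828532499 + 314·22150·13649314199066450, 392499·13649314199066450 + 22150·241866463828532499) = (189864690372162243720001, 10714684347621377411400)

392499 22150
308110930001 17387705700
241866463828532499 13649314199066450
189864690372162243720001 10714684347621377411400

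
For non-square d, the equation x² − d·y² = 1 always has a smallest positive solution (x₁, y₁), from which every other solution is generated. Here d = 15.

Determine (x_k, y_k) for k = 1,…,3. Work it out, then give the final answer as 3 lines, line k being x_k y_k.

[3; 1,6] for √15; ℓ=2 ⇒ convergent index 1
step 0: (3, 1)  from 3·(1,0) + (0,1)
step 1: (4, 1)  from 1·(3,1) + (1,0)
(x₁, y₁) = (4, 1);  4² − 15·1² = 1 ✓
(4+1√15)^2 = 31 + 8√15
(4+1√15)^3 = 244 + 63√15

4 1
31 8
244 63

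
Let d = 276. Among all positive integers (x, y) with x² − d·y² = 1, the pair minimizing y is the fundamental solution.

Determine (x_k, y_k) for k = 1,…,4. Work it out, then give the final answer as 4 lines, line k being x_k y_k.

d=276: √d = [16; 1,1,1,1,2,2,2,1,1,1,1,32] (ℓ=12, even), read p_11/q_11
a_0=16:  p_0=16·1+0=16,  q_0=16·0+1=1
a_1=1:  p_1=1·16+1=17,  q_1=1·1+0=1
a_2=1:  p_2=1·17+16=33,  q_2=1·1+1=2
a_3=1:  p_3=1·33+17=50,  q_3=1·2+1=3
a_4=1:  p_4=1·50+33=83,  q_4=1·3+2=5
a_5=2:  p_5=2·83+50=216,  q_5=2·5+3=13
…
a_7=2:  p_7=2·515+216=1246,  q_7=2·31+13=75
a_8=1:  p_8=1·1246+515=1761,  q_8=1·75+31=106
a_9=1:  p_9=1·1761+1246=3007,  q_9=1·106+75=181
a_10=1:  p_10=1·3007+1761=4768,  q_10=1·181+106=287
a_11=1:  p_11=1·4768+3007=7775,  q_11=1·287+181=468
→ (7775, 468).  Check: 7775²=60450625, 276·468²=60450624, difference 1.
(7775+468√276)^2 = 120901249 + 7277400√276
(7775+468√276)^3 = 1880014414175 + 113163569532√276
(7775+468√276)^4 = 29234224019520001 + 1759693498945200√276

7775 468
120901249 7277400
1880014414175 113163569532
29234224019520001 1759693498945200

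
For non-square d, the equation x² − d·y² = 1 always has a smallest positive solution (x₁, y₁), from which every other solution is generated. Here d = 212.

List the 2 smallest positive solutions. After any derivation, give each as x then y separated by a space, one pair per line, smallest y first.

[14; 1,1,3,1,1,…,1,1,28] for √212; ℓ=14 ⇒ convergent index 13
a_0=14:  p_0=14·1+0=14,  q_0=14·0+1=1
a_1=1:  p_1=1·14+1=15,  q_1=1·1+0=1
a_2=1:  p_2=1·15+14=29,  q_2=1·1+1=2
…
a_5=1:  p_5=1·131+102=233,  q_5=1·9+7=16
a_6=1:  p_6=1·233+131=364,  q_6=1·16+9=25
…
a_10=1:  p_10=1·5198+2781=7979,  q_10=1·357+191=548
…
a_12=1:  p_12=1·29135+7979=37114,  q_12=1·2001+548=2549
a_13=1:  p_13=1·37114+29135=66249,  q_13=1·2549+2001=4550
→ (66249, 4550).  Check: 66249²=4388930001, 212·4550²=4388930000, difference 1.
k=2:  x_2 = 66249·66249+212·4550·4550 = 8777860001,  y_2 = 66249·4550+4550·66249 = 602865900

66249 4550
8777860001 602865900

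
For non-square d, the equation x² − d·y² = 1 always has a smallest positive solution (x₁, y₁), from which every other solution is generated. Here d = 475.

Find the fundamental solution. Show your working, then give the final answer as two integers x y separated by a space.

√475 = [21; 1,3,1,6,2,6,1,3,1,42, …], period ℓ=10 (even) → k=9
i=0: a=21 ⇒ p=21, q=1
…
i=4: a=6 ⇒ p=741, q=34
i=5: a=2 ⇒ p=1591, q=73
…
i=7: a=1 ⇒ p=11878, q=545
i=8: a=3 ⇒ p=45921, q=2107
i=9: a=1 ⇒ p=57799, q=2652
fundamental: x₁=57799, y₁=2652  (since 3340724401 − 475·7033104 = 1)

57799 2652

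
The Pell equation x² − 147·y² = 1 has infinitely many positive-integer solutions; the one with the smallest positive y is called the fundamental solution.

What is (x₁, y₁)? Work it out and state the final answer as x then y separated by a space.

√147 → a₀=12, period (8,24); ℓ=2 even so k=1
step 0: (12, 1)  from 12·(1,0) + (0,1)
step 1: (97, 8)  from 8·(12,1) + (1,0)
(x₁, y₁) = (97, 8);  97² − 147·8² = 1 ✓

97 8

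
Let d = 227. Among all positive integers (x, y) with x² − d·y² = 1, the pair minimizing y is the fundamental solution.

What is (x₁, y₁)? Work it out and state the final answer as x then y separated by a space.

226 15

√227 = [15; 15,30, …], period ℓ=2 (even) → k=1
k=0  a_k=15  p_k/q_k = 15/1
k=1  a_k=15  p_k/q_k = 226/15
→ (226, 15).  Check: 226²=51076, 227·15²=51075, difference 1.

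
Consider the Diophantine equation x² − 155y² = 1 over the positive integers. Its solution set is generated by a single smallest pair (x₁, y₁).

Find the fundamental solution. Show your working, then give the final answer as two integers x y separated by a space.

249 20

[12; 2,4,2,24] for √155; ℓ=4 ⇒ convergent index 3
k=0  a_k=12  p_k/q_k = 12/1
k=1  a_k=2  p_k/q_k = 25/2
k=2  a_k=4  p_k/q_k = 112/9
k=3  a_k=2  p_k/q_k = 249/20
fundamental: x₁=249, y₁=20  (since 62001 − 155·400 = 1)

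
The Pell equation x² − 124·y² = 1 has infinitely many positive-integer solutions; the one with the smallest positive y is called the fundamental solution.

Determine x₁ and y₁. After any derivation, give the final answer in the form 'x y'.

4620799 414960

[11; 7,2,1,1,1,…,2,7,22] for √124; ℓ=16 ⇒ convergent index 15
i=0: a=11 ⇒ p=11, q=1
i=1: a=7 ⇒ p=78, q=7
i=2: a=2 ⇒ p=167, q=15
i=3: a=1 ⇒ p=245, q=22
…
i=5: a=1 ⇒ p=657, q=59
…
i=10: a=3 ⇒ p=67292, q=6043
…
i=12: a=1 ⇒ p=152167, q=13665
…
i=14: a=2 ⇒ p=626251, q=56239
i=15: a=7 ⇒ p=4620799, q=414960
fundamental: x₁=4620799, y₁=414960  (since 21351783398401 − 124·172191801600 = 1)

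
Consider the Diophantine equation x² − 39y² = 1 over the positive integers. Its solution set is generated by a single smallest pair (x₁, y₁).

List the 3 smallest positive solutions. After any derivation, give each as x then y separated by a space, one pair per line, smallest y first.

[6; 4,12] for √39; ℓ=2 ⇒ convergent index 1
step 0: (6, 1)  from 6·(1,0) + (0,1)
step 1: (25, 4)  from 4·(6,1) + (1,0)
fundamental: x₁=25, y₁=4  (since 625 − 39·16 = 1)
k=2:  x_2 = 25·25+39·4·4 = 1249,  y_2 = 25·4+4·25 = 200
k=3:  x_3 = 25·1249+39·4·200 = 62425,  y_3 = 25·200+4·1249 = 9996

25 4
1249 200
62425 9996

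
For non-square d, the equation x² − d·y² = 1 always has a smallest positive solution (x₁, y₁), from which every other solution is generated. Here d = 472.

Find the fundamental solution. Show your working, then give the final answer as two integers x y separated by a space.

d=472: √d = [21; 1,2,1,1,1,…,2,1,42] (ℓ=14, even), read p_13/q_13
i=0: a=21 ⇒ p=21, q=1
i=1: a=1 ⇒ p=22, q=1
…
i=3: a=1 ⇒ p=87, q=4
i=4: a=1 ⇒ p=152, q=7
i=5: a=1 ⇒ p=239, q=11
…
i=7: a=5 ⇒ p=5779, q=266
i=8: a=4 ⇒ p=24224, q=1115
i=9: a=1 ⇒ p=30003, q=1381
i=10: a=1 ⇒ p=54227, q=2496
…
i=12: a=2 ⇒ p=222687, q=10250
i=13: a=1 ⇒ p=306917, q=14127
(x₁, y₁) = (306917, 14127);  306917² − 472·14127² = 1 ✓

306917 14127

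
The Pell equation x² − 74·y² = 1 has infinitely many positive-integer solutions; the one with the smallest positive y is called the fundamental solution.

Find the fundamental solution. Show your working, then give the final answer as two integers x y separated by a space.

3699 430

d=74: √d = [8; 1,1,1,1,16] (ℓ=5, odd), read p_9/q_9
step 0: (8, 1)  from 8·(1,0) + (0,1)
step 1: (9, 1)  from 1·(8,1) + (1,0)
step 2: (17, 2)  from 1·(9,1) + (8,1)
step 3: (26, 3)  from 1·(17,2) + (9,1)
…
step 6: (757, 88)  from 1·(714,83) + (43,5)
…
step 8: (2228, 259)  from 1·(1471,171) + (757,88)
step 9: (3699, 430)  from 1·(2228,259) + (1471,171)
fundamental: x₁=3699, y₁=430  (since 13682601 − 74·184900 = 1)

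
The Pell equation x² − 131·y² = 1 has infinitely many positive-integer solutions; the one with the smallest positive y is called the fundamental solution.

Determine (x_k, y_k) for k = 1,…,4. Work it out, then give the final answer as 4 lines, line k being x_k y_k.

√131 = [11; 2,4,11,4,2,22, …], period ℓ=6 (even) → k=5
step 0: (11, 1)  from 11·(1,0) + (0,1)
…
step 4: (4727, 413)  from 4·(1156,101) + (103,9)
step 5: (10610, 927)  from 2·(4727,413) + (1156,101)
→ (10610, 927).  Check: 10610²=112572100, 131·927²=112572099, difference 1.
(10610+927√131)^2 = 225144199 + 19670940√131
(10610+927√131)^3 = 4777559892170 + 417417345873√131
(10610+927√131)^4 = 101379820686703201 + 8857596059754120√131

10610 927
225144199 19670940
4777559892170 417417345873
101379820686703201 8857596059754120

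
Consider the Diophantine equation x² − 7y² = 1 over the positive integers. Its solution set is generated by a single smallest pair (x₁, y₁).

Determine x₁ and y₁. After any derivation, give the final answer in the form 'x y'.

8 3

[2; 1,1,1,4] for √7; ℓ=4 ⇒ convergent index 3
step 0: (2, 1)  from 2·(1,0) + (0,1)
…
step 2: (5, 2)  from 1·(3,1) + (2,1)
step 3: (8, 3)  from 1·(5,2) + (3,1)
(x₁, y₁) = (8, 3);  8² − 7·3² = 1 ✓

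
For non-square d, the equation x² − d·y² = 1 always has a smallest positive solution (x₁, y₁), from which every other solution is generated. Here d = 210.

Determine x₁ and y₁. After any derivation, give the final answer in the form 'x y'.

29 2

[14; 2,28] for √210; ℓ=2 ⇒ convergent index 1
k=0  a_k=14  p_k/q_k = 14/1
k=1  a_k=2  p_k/q_k = 29/2
fundamental: x₁=29, y₁=2  (since 841 − 210·4 = 1)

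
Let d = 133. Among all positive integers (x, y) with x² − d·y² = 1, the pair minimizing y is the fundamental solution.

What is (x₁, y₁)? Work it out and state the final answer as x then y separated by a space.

√133 = [11; 1,1,7,5,1,…,1,1,22, …], period ℓ=16 (even) → k=15
k=0  a_k=11  p_k/q_k = 11/1
…
k=2  a_k=1  p_k/q_k = 23/2
k=3  a_k=7  p_k/q_k = 173/15
k=4  a_k=5  p_k/q_k = 888/77
k=5  a_k=1  p_k/q_k = 1061/92
…
k=8  a_k=2  p_k/q_k = 7969/691
k=9  a_k=1  p_k/q_k = 10979/952
k=10  a_k=1  p_k/q_k = 18948/1643
k=11  a_k=1  p_k/q_k = 29927/2595
k=12  a_k=5  p_k/q_k = 168583/14618
…
k=14  a_k=1  p_k/q_k = 1378591/119539
k=15  a_k=1  p_k/q_k = 2588599/224460
fundamental: x₁=2588599, y₁=224460  (since 6700844782801 − 133·50382291600 = 1)

2588599 224460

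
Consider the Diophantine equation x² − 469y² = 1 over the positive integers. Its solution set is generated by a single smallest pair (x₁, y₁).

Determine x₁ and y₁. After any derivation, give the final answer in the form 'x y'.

√469 = [21; 1,1,1,10,6,10,1,1,1,42, …], period ℓ=10 (even) → k=9
k=0  a_k=21  p_k/q_k = 21/1
k=1  a_k=1  p_k/q_k = 22/1
k=2  a_k=1  p_k/q_k = 43/2
…
k=8  a_k=1  p_k/q_k = 90069/4159
k=9  a_k=1  p_k/q_k = 137215/6336
→ (137215, 6336).  Check: 137215²=18827956225, 469·6336²=18827956224, difference 1.

137215 6336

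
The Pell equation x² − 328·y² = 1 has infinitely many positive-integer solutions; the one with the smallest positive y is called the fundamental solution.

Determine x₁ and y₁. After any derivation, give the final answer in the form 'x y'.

[18; 9,36] for √328; ℓ=2 ⇒ convergent index 1
k=0  a_k=18  p_k/q_k = 18/1
k=1  a_k=9  p_k/q_k = 163/9
(x₁, y₁) = (163, 9);  163² − 328·9² = 1 ✓

163 9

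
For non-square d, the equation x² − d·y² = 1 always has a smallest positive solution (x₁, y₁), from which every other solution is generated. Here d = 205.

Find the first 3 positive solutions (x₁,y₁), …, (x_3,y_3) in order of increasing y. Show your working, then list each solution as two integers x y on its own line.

d=205: √d = [14; 3,6,1,4,1,6,3,28] (ℓ=8, even), read p_7/q_7
i=0: a=14 ⇒ p=14, q=1
i=1: a=3 ⇒ p=43, q=3
i=2: a=6 ⇒ p=272, q=19
i=3: a=1 ⇒ p=315, q=22
i=4: a=4 ⇒ p=1532, q=107
i=5: a=1 ⇒ p=1847, q=129
i=6: a=6 ⇒ p=12614, q=881
i=7: a=3 ⇒ p=39689, q=2772
fundamental: x₁=39689, y₁=2772  (since 1575216721 − 205·7683984 = 1)
(39689+2772√205)^2 = 3150433441 + 220035816√205
(39689+2772√205)^3 = 250075105640009 + 17466002999676√205

39689 2772
3150433441 220035816
250075105640009 17466002999676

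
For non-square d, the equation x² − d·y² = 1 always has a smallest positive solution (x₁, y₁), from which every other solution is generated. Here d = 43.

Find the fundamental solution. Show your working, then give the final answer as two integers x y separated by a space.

√43 = [6; 1,1,3,1,5,1,3,1,1,12, …], period ℓ=10 (even) → k=9
i=0: a=6 ⇒ p=6, q=1
i=1: a=1 ⇒ p=7, q=1
…
i=3: a=3 ⇒ p=46, q=7
i=4: a=1 ⇒ p=59, q=9
i=5: a=5 ⇒ p=341, q=52
i=6: a=1 ⇒ p=400, q=61
…
i=8: a=1 ⇒ p=1941, q=296
i=9: a=1 ⇒ p=3482, q=531
fundamental: x₁=3482, y₁=531  (since 12124324 − 43·281961 = 1)

3482 531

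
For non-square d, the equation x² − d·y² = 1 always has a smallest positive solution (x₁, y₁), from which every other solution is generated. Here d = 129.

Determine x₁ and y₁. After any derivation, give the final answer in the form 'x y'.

16855 1484

d=129: √d = [11; 2,1,3,1,6,1,3,1,2,22] (ℓ=10, even), read p_9/q_9
k=0  a_k=11  p_k/q_k = 11/1
k=1  a_k=2  p_k/q_k = 23/2
k=2  a_k=1  p_k/q_k = 34/3
k=3  a_k=3  p_k/q_k = 125/11
k=4  a_k=1  p_k/q_k = 159/14
k=5  a_k=6  p_k/q_k = 1079/95
k=6  a_k=1  p_k/q_k = 1238/109
…
k=8  a_k=1  p_k/q_k = 6031/531
k=9  a_k=2  p_k/q_k = 16855/1484
(x₁, y₁) = (16855, 1484);  16855² − 129·1484² = 1 ✓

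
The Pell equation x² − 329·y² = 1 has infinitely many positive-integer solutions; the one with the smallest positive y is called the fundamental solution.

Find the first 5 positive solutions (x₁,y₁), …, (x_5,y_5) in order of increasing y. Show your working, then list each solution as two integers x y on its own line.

√329 → a₀=18, period (7,4,2,1,1,4,1,1,2,4,7,36); ℓ=12 even so k=11
step 0: (18, 1)  from 18·(1,0) + (0,1)
…
step 2: (526, 29)  from 4·(127,7) + (18,1)
…
step 4: (1705, 94)  from 1·(1179,65) + (526,29)
…
step 6: (13241, 730)  from 4·(2884,159) + (1705,94)
step 7: (16125, 889)  from 1·(13241,730) + (2884,159)
…
step 9: (74857, 4127)  from 2·(29366,1619) + (16125,889)
step 10: (328794, 18127)  from 4·(74857,4127) + (29366,1619)
step 11: (2376415, 131016)  from 7·(328794,18127) + (74857,4127)
fundamental: x₁=2376415, y₁=131016  (since 5647348252225 − 329·17165192256 = 1)
k=2:  x_2 = 2376415·2376415+329·131016·131016 = 11294696504449,  y_2 = 2376415·131016+131016·2376415 = 622696775280
k=3:  x_3 = 2376415·11294696504449+329·131016·622696775280 = 53681772387237964255,  y_3 = 2376415·622696775280+131016·11294696504449 = 2959571914453911384
k=4:  x_4 = 2376415·53681772387237964255+329·131016·2959571914453911384 = 255140338255224918953587201,  y_4 = 2376415·2959571914453911384+131016·53681772387237964255 = 14066342182173360946441440
k=5:  x_5 = 2376415·255140338255224918953587201+329·131016·14066342182173360946441440 = 1212638653869526969777790618564575,  y_5 = 2376415·14066342182173360946441440+131016·255140338255224918953587201 = 66854933113696055535160815363816

2376415 131016
11294696504449 622696775280
53681772387237964255 2959571914453911384
255140338255224918953587201 14066342182173360946441440
1212638653869526969777790618564575 66854933113696055535160815363816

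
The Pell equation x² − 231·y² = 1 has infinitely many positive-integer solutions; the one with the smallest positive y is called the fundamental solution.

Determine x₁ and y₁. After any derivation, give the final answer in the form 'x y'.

76 5

√231 = [15; 5,30, …], period ℓ=2 (even) → k=1
k=0  a_k=15  p_k/q_k = 15/1
k=1  a_k=5  p_k/q_k = 76/5
→ (76, 5).  Check: 76²=5776, 231·5²=5775, difference 1.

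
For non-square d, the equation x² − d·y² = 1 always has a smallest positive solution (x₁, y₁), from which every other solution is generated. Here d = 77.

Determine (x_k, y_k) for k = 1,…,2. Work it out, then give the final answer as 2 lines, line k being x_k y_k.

√77 = [8; 1,3,2,3,1,16, …], period ℓ=6 (even) → k=5
a_0=8:  p_0=8·1+0=8,  q_0=8·0+1=1
a_1=1:  p_1=1·8+1=9,  q_1=1·1+0=1
a_2=3:  p_2=3·9+8=35,  q_2=3·1+1=4
a_3=2:  p_3=2·35+9=79,  q_3=2·4+1=9
a_4=3:  p_4=3·79+35=272,  q_4=3·9+4=31
a_5=1:  p_5=1·272+79=351,  q_5=1·31+9=40
→ (351, 40).  Check: 351²=123201, 77·40²=123200, difference 1.
k=2:  x_2 = 351·351+77·40·40 = 246401,  y_2 = 351·40+40·351 = 28080

351 40
246401 28080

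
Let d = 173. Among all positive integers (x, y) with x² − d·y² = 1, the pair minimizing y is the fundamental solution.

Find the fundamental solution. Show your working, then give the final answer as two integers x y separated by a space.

2499849 190060

[13; 6,1,1,6,26] for √173; ℓ=5 ⇒ convergent index 9
i=0: a=13 ⇒ p=13, q=1
i=1: a=6 ⇒ p=79, q=6
i=2: a=1 ⇒ p=92, q=7
i=3: a=1 ⇒ p=171, q=13
i=4: a=6 ⇒ p=1118, q=85
i=5: a=26 ⇒ p=29239, q=2223
…
i=7: a=1 ⇒ p=205791, q=15646
i=8: a=1 ⇒ p=382343, q=29069
i=9: a=6 ⇒ p=2499849, q=190060
→ (2499849, 190060).  Check: 2499849²=6249245022801, 173·190060²=6249245022800, difference 1.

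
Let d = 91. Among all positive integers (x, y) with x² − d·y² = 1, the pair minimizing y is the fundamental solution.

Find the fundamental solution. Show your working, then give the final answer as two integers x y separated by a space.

√91 = [9; 1,1,5,1,5,1,1,18, …], period ℓ=8 (even) → k=7
a_0=9:  p_0=9·1+0=9,  q_0=9·0+1=1
a_1=1:  p_1=1·9+1=10,  q_1=1·1+0=1
a_2=1:  p_2=1·10+9=19,  q_2=1·1+1=2
a_3=5:  p_3=5·19+10=105,  q_3=5·2+1=11
a_4=1:  p_4=1·105+19=124,  q_4=1·11+2=13
…
a_6=1:  p_6=1·725+124=849,  q_6=1·76+13=89
a_7=1:  p_7=1·849+725=1574,  q_7=1·89+76=165
fundamental: x₁=1574, y₁=165  (since 2477476 − 91·27225 = 1)

1574 165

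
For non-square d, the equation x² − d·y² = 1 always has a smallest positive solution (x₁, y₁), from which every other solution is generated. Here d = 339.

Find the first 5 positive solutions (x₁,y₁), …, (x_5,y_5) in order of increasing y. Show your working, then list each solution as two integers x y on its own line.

√339 → a₀=18, period (2,2,2,1,17,1,2,2,2,36); ℓ=10 even so k=9
k=0  a_k=18  p_k/q_k = 18/1
…
k=4  a_k=1  p_k/q_k = 313/17
k=5  a_k=17  p_k/q_k = 5542/301
…
k=7  a_k=2  p_k/q_k = 17252/937
k=8  a_k=2  p_k/q_k = 40359/2192
k=9  a_k=2  p_k/q_k = 97970/5321
fundamental: x₁=97970, y₁=5321  (since 9598120900 − 339·28313041 = 1)
(97970+5321√339)^2 = 19196241799 + 1042596740√339
(97970+5321√339)^3 = 3761311617998090 + 204286405230279√339
(97970+5321√339)^4 = 736991398411349512801 + 40027878239778270520√339
(97970+5321√339)^5 = 144406094600958511920229850 + 7843062462097867920458521√339

97970 5321
19196241799 1042596740
3761311617998090 204286405230279
736991398411349512801 40027878239778270520
144406094600958511920229850 7843062462097867920458521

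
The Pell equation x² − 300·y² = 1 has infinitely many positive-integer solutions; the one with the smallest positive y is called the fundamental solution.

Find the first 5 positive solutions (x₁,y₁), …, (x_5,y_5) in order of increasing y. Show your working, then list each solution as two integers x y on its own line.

d=300: √d = [17; 3,8,3,34] (ℓ=4, even), read p_3/q_3
step 0: (17, 1)  from 17·(1,0) + (0,1)
step 1: (52, 3)  from 3·(17,1) + (1,0)
step 2: (433, 25)  from 8·(52,3) + (17,1)
step 3: (1351, 78)  from 3·(433,25) + (52,3)
→ (1351, 78).  Check: 1351²=1825201, 300·78²=1825200, difference 1.
(1351+78√300)^2 = 3650401 + 210756√300
(1351+78√300)^3 = 9863382151 + 569462634√300
(1351+78√300)^4 = 26650854921601 + 1538687826312√300
(1351+78√300)^5 = 72010600134783751 + 4157533937232390√300

1351 78
3650401 210756
9863382151 569462634
26650854921601 1538687826312
72010600134783751 4157533937232390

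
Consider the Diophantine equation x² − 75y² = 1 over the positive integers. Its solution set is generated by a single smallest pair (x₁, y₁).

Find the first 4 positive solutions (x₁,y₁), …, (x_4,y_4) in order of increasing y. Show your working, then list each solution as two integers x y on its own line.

26 3
1351 156
70226 8109
3650401 421512

√75 → a₀=8, period (1,1,1,16); ℓ=4 even so k=3
i=0: a=8 ⇒ p=8, q=1
…
i=2: a=1 ⇒ p=17, q=2
i=3: a=1 ⇒ p=26, q=3
→ (26, 3).  Check: 26²=676, 75·3²=675, difference 1.
n=2: (26,3)∘(26,3) = (26·26+75·3·3, 26·3+3·26) = (1351,156)
n=3: (1351,156)∘(26,3) = (26·1351+75·3·156, 26·156+3·1351) = (70226,8109)
n=4: (70226,8109)∘(26,3) = (26·70226+75·3·8109, 26·8109+3·70226) = (3650401,421512)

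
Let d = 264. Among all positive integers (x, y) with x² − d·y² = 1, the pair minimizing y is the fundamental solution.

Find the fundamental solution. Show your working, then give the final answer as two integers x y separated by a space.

65 4

√264 → a₀=16, period (4,32); ℓ=2 even so k=1
k=0  a_k=16  p_k/q_k = 16/1
k=1  a_k=4  p_k/q_k = 65/4
fundamental: x₁=65, y₁=4  (since 4225 − 264·16 = 1)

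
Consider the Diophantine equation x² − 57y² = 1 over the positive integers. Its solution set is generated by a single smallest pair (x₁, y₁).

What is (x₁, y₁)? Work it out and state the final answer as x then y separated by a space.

151 20

√57 = [7; 1,1,4,1,1,14, …], period ℓ=6 (even) → k=5
step 0: (7, 1)  from 7·(1,0) + (0,1)
…
step 3: (68, 9)  from 4·(15,2) + (8,1)
step 4: (83, 11)  from 1·(68,9) + (15,2)
step 5: (151, 20)  from 1·(83,11) + (68,9)
→ (151, 20).  Check: 151²=22801, 57·20²=22800, difference 1.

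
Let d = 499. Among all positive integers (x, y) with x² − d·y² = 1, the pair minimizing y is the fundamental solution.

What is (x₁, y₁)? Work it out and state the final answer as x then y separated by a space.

[22; 2,1,21,1,2,44] for √499; ℓ=6 ⇒ convergent index 5
a_0=22:  p_0=22·1+0=22,  q_0=22·0+1=1
a_1=2:  p_1=2·22+1=45,  q_1=2·1+0=2
…
a_3=21:  p_3=21·67+45=1452,  q_3=21·3+2=65
a_4=1:  p_4=1·1452+67=1519,  q_4=1·65+3=68
a_5=2:  p_5=2·1519+1452=4490,  q_5=2·68+65=201
fundamental: x₁=4490, y₁=201  (since 20160100 − 499·40401 = 1)

4490 201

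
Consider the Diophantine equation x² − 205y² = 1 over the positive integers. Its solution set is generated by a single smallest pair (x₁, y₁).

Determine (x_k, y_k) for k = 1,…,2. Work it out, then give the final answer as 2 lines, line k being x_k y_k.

39689 2772
3150433441 220035816

d=205: √d = [14; 3,6,1,4,1,6,3,28] (ℓ=8, even), read p_7/q_7
a_0=14:  p_0=14·1+0=14,  q_0=14·0+1=1
…
a_2=6:  p_2=6·43+14=272,  q_2=6·3+1=19
a_3=1:  p_3=1·272+43=315,  q_3=1·19+3=22
a_4=4:  p_4=4·315+272=1532,  q_4=4·22+19=107
a_5=1:  p_5=1·1532+315=1847,  q_5=1·107+22=129
a_6=6:  p_6=6·1847+1532=12614,  q_6=6·129+107=881
a_7=3:  p_7=3·12614+1847=39689,  q_7=3·881+129=2772
(x₁, y₁) = (39689, 2772);  39689² − 205·2772² = 1 ✓
n=2: (39689,2772)∘(39689,2772) = (39689·39689+205·2772·2772, 39689·2772+2772·39689) = (3150433441,220035816)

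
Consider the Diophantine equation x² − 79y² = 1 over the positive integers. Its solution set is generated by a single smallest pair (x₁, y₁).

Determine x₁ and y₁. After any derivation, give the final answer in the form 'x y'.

[8; 1,7,1,16] for √79; ℓ=4 ⇒ convergent index 3
k=0  a_k=8  p_k/q_k = 8/1
…
k=2  a_k=7  p_k/q_k = 71/8
k=3  a_k=1  p_k/q_k = 80/9
→ (80, 9).  Check: 80²=6400, 79·9²=6399, difference 1.

80 9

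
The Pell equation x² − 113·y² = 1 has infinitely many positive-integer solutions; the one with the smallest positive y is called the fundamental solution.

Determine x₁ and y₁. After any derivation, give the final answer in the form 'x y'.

1204353 113296

√113 → a₀=10, period (1,1,1,2,2,1,1,1,20); ℓ=9 odd so k=17
k=0  a_k=10  p_k/q_k = 10/1
…
k=2  a_k=1  p_k/q_k = 21/2
k=3  a_k=1  p_k/q_k = 32/3
k=4  a_k=2  p_k/q_k = 85/8
…
k=6  a_k=1  p_k/q_k = 287/27
…
k=8  a_k=1  p_k/q_k = 776/73
k=9  a_k=20  p_k/q_k = 16009/1506
k=10  a_k=1  p_k/q_k = 16785/1579
k=11  a_k=1  p_k/q_k = 32794/3085
…
k=14  a_k=2  p_k/q_k = 313483/29490
k=15  a_k=1  p_k/q_k = 445435/41903
k=16  a_k=1  p_k/q_k = 758918/71393
k=17  a_k=1  p_k/q_k = 1204353/113296
fundamental: x₁=1204353, y₁=113296  (since 1450466148609 − 113·12835983616 = 1)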